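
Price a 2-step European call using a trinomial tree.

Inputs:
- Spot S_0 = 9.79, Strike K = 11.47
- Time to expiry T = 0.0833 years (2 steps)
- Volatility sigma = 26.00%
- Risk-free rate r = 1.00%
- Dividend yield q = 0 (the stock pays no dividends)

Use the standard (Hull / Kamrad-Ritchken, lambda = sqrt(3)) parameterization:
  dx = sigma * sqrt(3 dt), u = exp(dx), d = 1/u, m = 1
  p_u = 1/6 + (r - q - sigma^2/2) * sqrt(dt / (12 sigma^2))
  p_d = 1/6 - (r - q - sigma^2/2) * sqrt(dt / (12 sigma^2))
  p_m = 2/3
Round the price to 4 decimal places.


dt = T/N = 0.041650; dx = sigma*sqrt(3*dt) = 0.091905
u = exp(dx) = 1.096261; d = 1/u = 0.912191
p_u = 0.161274, p_m = 0.666667, p_d = 0.172060
Discount per step: exp(-r*dt) = 0.999584
Stock lattice S(k, j) with j the centered position index:
  k=0: S(0,+0) = 9.7900
  k=1: S(1,-1) = 8.9304; S(1,+0) = 9.7900; S(1,+1) = 10.7324
  k=2: S(2,-2) = 8.1462; S(2,-1) = 8.9304; S(2,+0) = 9.7900; S(2,+1) = 10.7324; S(2,+2) = 11.7655
Terminal payoffs V(N, j) = max(S_T - K, 0):
  V(2,-2) = 0.000000; V(2,-1) = 0.000000; V(2,+0) = 0.000000; V(2,+1) = 0.000000; V(2,+2) = 0.295511
Backward induction: V(k, j) = exp(-r*dt) * [p_u * V(k+1, j+1) + p_m * V(k+1, j) + p_d * V(k+1, j-1)]
  V(1,-1) = exp(-r*dt) * [p_u*0.000000 + p_m*0.000000 + p_d*0.000000] = 0.000000
  V(1,+0) = exp(-r*dt) * [p_u*0.000000 + p_m*0.000000 + p_d*0.000000] = 0.000000
  V(1,+1) = exp(-r*dt) * [p_u*0.295511 + p_m*0.000000 + p_d*0.000000] = 0.047638
  V(0,+0) = exp(-r*dt) * [p_u*0.047638 + p_m*0.000000 + p_d*0.000000] = 0.007680

Answer: Price = V(0,0) = 0.0077


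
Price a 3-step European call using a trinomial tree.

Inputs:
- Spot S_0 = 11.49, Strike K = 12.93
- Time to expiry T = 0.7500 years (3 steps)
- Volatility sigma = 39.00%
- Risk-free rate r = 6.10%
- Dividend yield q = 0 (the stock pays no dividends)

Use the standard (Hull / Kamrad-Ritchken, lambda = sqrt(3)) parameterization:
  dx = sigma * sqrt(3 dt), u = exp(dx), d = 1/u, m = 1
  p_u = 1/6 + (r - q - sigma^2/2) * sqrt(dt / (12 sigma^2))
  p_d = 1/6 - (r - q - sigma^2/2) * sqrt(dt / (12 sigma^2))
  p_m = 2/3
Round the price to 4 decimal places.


Answer: Price = V(0,0) = 1.2456

Derivation:
dt = T/N = 0.250000; dx = sigma*sqrt(3*dt) = 0.337750
u = exp(dx) = 1.401790; d = 1/u = 0.713374
p_u = 0.161097, p_m = 0.666667, p_d = 0.172237
Discount per step: exp(-r*dt) = 0.984866
Stock lattice S(k, j) with j the centered position index:
  k=0: S(0,+0) = 11.4900
  k=1: S(1,-1) = 8.1967; S(1,+0) = 11.4900; S(1,+1) = 16.1066
  k=2: S(2,-2) = 5.8473; S(2,-1) = 8.1967; S(2,+0) = 11.4900; S(2,+1) = 16.1066; S(2,+2) = 22.5780
  k=3: S(3,-3) = 4.1713; S(3,-2) = 5.8473; S(3,-1) = 8.1967; S(3,+0) = 11.4900; S(3,+1) = 16.1066; S(3,+2) = 22.5780; S(3,+3) = 31.6496
Terminal payoffs V(N, j) = max(S_T - K, 0):
  V(3,-3) = 0.000000; V(3,-2) = 0.000000; V(3,-1) = 0.000000; V(3,+0) = 0.000000; V(3,+1) = 3.176566; V(3,+2) = 9.648021; V(3,+3) = 18.719641
Backward induction: V(k, j) = exp(-r*dt) * [p_u * V(k+1, j+1) + p_m * V(k+1, j) + p_d * V(k+1, j-1)]
  V(2,-2) = exp(-r*dt) * [p_u*0.000000 + p_m*0.000000 + p_d*0.000000] = 0.000000
  V(2,-1) = exp(-r*dt) * [p_u*0.000000 + p_m*0.000000 + p_d*0.000000] = 0.000000
  V(2,+0) = exp(-r*dt) * [p_u*3.176566 + p_m*0.000000 + p_d*0.000000] = 0.503990
  V(2,+1) = exp(-r*dt) * [p_u*9.648021 + p_m*3.176566 + p_d*0.000000] = 3.616402
  V(2,+2) = exp(-r*dt) * [p_u*18.719641 + p_m*9.648021 + p_d*3.176566] = 9.843543
  V(1,-1) = exp(-r*dt) * [p_u*0.503990 + p_m*0.000000 + p_d*0.000000] = 0.079962
  V(1,+0) = exp(-r*dt) * [p_u*3.616402 + p_m*0.503990 + p_d*0.000000] = 0.904681
  V(1,+1) = exp(-r*dt) * [p_u*9.843543 + p_m*3.616402 + p_d*0.503990] = 4.021702
  V(0,+0) = exp(-r*dt) * [p_u*4.021702 + p_m*0.904681 + p_d*0.079962] = 1.245635


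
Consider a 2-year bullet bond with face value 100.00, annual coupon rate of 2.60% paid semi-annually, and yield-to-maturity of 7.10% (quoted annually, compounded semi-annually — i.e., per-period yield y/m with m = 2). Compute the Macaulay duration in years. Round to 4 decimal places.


Coupon per period c = face * coupon_rate / m = 1.300000
Periods per year m = 2; per-period yield y/m = 0.035500
Number of cashflows N = 4
Cashflows (t years, CF_t, discount factor 1/(1+y/m)^(m*t), PV):
  t = 0.5000: CF_t = 1.300000, DF = 0.965717, PV = 1.255432
  t = 1.0000: CF_t = 1.300000, DF = 0.932609, PV = 1.212392
  t = 1.5000: CF_t = 1.300000, DF = 0.900637, PV = 1.170828
  t = 2.0000: CF_t = 101.300000, DF = 0.869760, PV = 88.106720
Price P = sum_t PV_t = 91.745372
Macaulay numerator sum_t t * PV_t:
  t * PV_t at t = 0.5000: 0.627716
  t * PV_t at t = 1.0000: 1.212392
  t * PV_t at t = 1.5000: 1.756242
  t * PV_t at t = 2.0000: 176.213439
Macaulay duration D = (sum_t t * PV_t) / P = 179.809790 / 91.745372 = 1.959879

Answer: Macaulay duration = 1.9599 years


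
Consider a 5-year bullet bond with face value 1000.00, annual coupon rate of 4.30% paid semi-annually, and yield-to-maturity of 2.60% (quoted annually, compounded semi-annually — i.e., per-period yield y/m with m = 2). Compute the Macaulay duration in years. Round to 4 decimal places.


Coupon per period c = face * coupon_rate / m = 21.500000
Periods per year m = 2; per-period yield y/m = 0.013000
Number of cashflows N = 10
Cashflows (t years, CF_t, discount factor 1/(1+y/m)^(m*t), PV):
  t = 0.5000: CF_t = 21.500000, DF = 0.987167, PV = 21.224087
  t = 1.0000: CF_t = 21.500000, DF = 0.974498, PV = 20.951715
  t = 1.5000: CF_t = 21.500000, DF = 0.961992, PV = 20.682838
  t = 2.0000: CF_t = 21.500000, DF = 0.949647, PV = 20.417411
  t = 2.5000: CF_t = 21.500000, DF = 0.937460, PV = 20.155391
  t = 3.0000: CF_t = 21.500000, DF = 0.925429, PV = 19.896734
  t = 3.5000: CF_t = 21.500000, DF = 0.913553, PV = 19.641396
  t = 4.0000: CF_t = 21.500000, DF = 0.901829, PV = 19.389334
  t = 4.5000: CF_t = 21.500000, DF = 0.890256, PV = 19.140508
  t = 5.0000: CF_t = 1021.500000, DF = 0.878831, PV = 897.726236
Price P = sum_t PV_t = 1079.225648
Macaulay numerator sum_t t * PV_t:
  t * PV_t at t = 0.5000: 10.612043
  t * PV_t at t = 1.0000: 20.951715
  t * PV_t at t = 1.5000: 31.024257
  t * PV_t at t = 2.0000: 40.834823
  t * PV_t at t = 2.5000: 50.388478
  t * PV_t at t = 3.0000: 59.690201
  t * PV_t at t = 3.5000: 68.744885
  t * PV_t at t = 4.0000: 77.557337
  t * PV_t at t = 4.5000: 86.132284
  t * PV_t at t = 5.0000: 4488.631178
Macaulay duration D = (sum_t t * PV_t) / P = 4934.567200 / 1079.225648 = 4.572322

Answer: Macaulay duration = 4.5723 years


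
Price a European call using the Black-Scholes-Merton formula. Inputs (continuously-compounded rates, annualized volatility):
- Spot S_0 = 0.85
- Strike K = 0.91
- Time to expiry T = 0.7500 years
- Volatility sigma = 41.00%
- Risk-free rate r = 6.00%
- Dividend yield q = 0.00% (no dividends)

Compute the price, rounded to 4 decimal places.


Answer: Price = 0.1115

Derivation:
d1 = (ln(S/K) + (r - q + 0.5*sigma^2) * T) / (sigma * sqrt(T)) = 0.11217282
d2 = d1 - sigma * sqrt(T) = -0.24289760
exp(-rT) = 0.95599748; exp(-qT) = 1.00000000
C = S_0 * exp(-qT) * N(d1) - K * exp(-rT) * N(d2)
N(d1) = 0.54465681; N(d2) = 0.40404236
C = 0.8500 * 1.00000000 * 0.54465681 - 0.9100 * 0.95599748 * 0.40404236 = 0.1115


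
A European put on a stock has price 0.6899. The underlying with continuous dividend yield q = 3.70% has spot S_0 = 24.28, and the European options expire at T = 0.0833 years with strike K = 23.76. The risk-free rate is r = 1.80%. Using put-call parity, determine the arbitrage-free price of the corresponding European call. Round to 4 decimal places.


Put-call parity: C - P = S_0 * exp(-qT) - K * exp(-rT).
S_0 * exp(-qT) = 24.2800 * 0.99692264 = 24.20528182
K * exp(-rT) = 23.7600 * 0.99850172 = 23.72440095
C = P + S*exp(-qT) - K*exp(-rT)
C = 0.6899 + 24.20528182 - 23.72440095 = 1.1708

Answer: Call price = 1.1708


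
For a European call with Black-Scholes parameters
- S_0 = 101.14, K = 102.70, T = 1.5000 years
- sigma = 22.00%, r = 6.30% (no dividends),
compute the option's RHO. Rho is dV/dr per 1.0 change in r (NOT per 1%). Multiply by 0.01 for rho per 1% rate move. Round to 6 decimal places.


Answer: Rho = 78.943357

Derivation:
d1 = 0.4286368734; d2 = 0.1591930017
phi(d1) = 0.3639265135; exp(-qT) = 1.0000000000; exp(-rT) = 0.9098277346
N(d2) = 0.5632415913
Rho = K*T*exp(-rT)*N(d2) = 102.7000 * 1.5000 * 0.9098277346 * 0.5632415913 = 78.943357


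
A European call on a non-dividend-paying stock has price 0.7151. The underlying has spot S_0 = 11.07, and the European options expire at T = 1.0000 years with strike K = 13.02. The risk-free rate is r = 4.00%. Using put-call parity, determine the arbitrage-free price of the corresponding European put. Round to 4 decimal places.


Put-call parity: C - P = S_0 * exp(-qT) - K * exp(-rT).
S_0 * exp(-qT) = 11.0700 * 1.00000000 = 11.07000000
K * exp(-rT) = 13.0200 * 0.96078944 = 12.50947850
P = C - S*exp(-qT) + K*exp(-rT)
P = 0.7151 - 11.07000000 + 12.50947850 = 2.1546

Answer: Put price = 2.1546


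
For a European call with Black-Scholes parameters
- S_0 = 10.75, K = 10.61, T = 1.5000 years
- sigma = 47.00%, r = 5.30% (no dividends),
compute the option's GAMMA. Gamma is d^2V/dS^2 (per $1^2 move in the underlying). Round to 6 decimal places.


Answer: Gamma = 0.058296

Derivation:
d1 = 0.4486975345; d2 = -0.1269325551
phi(d1) = 0.3607380267; exp(-qT) = 1.0000000000; exp(-rT) = 0.9235780200
Gamma = exp(-qT) * phi(d1) / (S * sigma * sqrt(T)) = 1.0000000000 * 0.3607380267 / (10.7500 * 0.4700 * 1.2247448714) = 0.058296


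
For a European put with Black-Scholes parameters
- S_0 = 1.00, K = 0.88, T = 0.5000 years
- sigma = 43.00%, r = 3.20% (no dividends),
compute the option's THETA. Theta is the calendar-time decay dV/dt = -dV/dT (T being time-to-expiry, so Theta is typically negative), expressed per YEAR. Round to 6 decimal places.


Answer: Theta = -0.089407

Derivation:
d1 = 0.6250770387; d2 = 0.3210211228
phi(d1) = 0.3281451673; exp(-qT) = 1.0000000000; exp(-rT) = 0.9841273201
Theta = -S*exp(-qT)*phi(d1)*sigma/(2*sqrt(T)) + r*K*exp(-rT)*N(-d2) - q*S*exp(-qT)*N(-d1)
N(-d1) = 0.2659602486; N(-d2) = 0.3740971919; sqrt(T) = 0.7071067812
Term 1 = -1.0000 * 1.0000000000 * 0.3281451673 * 0.4300 / (2 * 0.7071067812) = -0.0997744794
Term 2 = 0.0320 * 0.8800 * 0.9841273201 * 0.3740971919 = 0.0103673650
Term 3 = 0 (no dividend yield, q = 0)
Theta = -0.0997744794 + (0.0103673650) + (0.0000000000) = -0.089407


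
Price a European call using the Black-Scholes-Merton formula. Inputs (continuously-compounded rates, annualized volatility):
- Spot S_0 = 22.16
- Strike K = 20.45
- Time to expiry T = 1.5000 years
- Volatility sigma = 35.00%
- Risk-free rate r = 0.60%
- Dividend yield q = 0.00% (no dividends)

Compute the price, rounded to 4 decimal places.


d1 = (ln(S/K) + (r - q + 0.5*sigma^2) * T) / (sigma * sqrt(T)) = 0.42266757
d2 = d1 - sigma * sqrt(T) = -0.00599313
exp(-rT) = 0.99104038; exp(-qT) = 1.00000000
C = S_0 * exp(-qT) * N(d1) - K * exp(-rT) * N(d2)
N(d1) = 0.66373109; N(d2) = 0.49760910
C = 22.1600 * 1.00000000 * 0.66373109 - 20.4500 * 0.99104038 * 0.49760910 = 4.6233

Answer: Price = 4.6233


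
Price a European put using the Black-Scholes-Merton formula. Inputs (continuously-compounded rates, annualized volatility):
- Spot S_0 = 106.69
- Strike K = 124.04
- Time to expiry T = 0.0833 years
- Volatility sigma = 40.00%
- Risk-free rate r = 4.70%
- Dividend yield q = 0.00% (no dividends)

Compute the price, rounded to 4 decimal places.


d1 = (ln(S/K) + (r - q + 0.5*sigma^2) * T) / (sigma * sqrt(T)) = -1.21352320
d2 = d1 - sigma * sqrt(T) = -1.32897016
exp(-rT) = 0.99609255; exp(-qT) = 1.00000000
P = K * exp(-rT) * N(-d2) - S_0 * exp(-qT) * N(-d1)
N(-d1) = 0.88753507; N(-d2) = 0.90807109
P = 124.0400 * 0.99609255 * 0.90807109 - 106.6900 * 1.00000000 * 0.88753507 = 17.5059

Answer: Price = 17.5059


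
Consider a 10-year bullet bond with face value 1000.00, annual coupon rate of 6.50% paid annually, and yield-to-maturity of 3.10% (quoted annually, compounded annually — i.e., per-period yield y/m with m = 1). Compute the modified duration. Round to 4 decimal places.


Answer: Modified duration = 7.7263

Derivation:
Coupon per period c = face * coupon_rate / m = 65.000000
Periods per year m = 1; per-period yield y/m = 0.031000
Number of cashflows N = 10
Cashflows (t years, CF_t, discount factor 1/(1+y/m)^(m*t), PV):
  t = 1.0000: CF_t = 65.000000, DF = 0.969932, PV = 63.045587
  t = 2.0000: CF_t = 65.000000, DF = 0.940768, PV = 61.149939
  t = 3.0000: CF_t = 65.000000, DF = 0.912481, PV = 59.311289
  t = 4.0000: CF_t = 65.000000, DF = 0.885045, PV = 57.527923
  t = 5.0000: CF_t = 65.000000, DF = 0.858434, PV = 55.798180
  t = 6.0000: CF_t = 65.000000, DF = 0.832622, PV = 54.120446
  t = 7.0000: CF_t = 65.000000, DF = 0.807587, PV = 52.493158
  t = 8.0000: CF_t = 65.000000, DF = 0.783305, PV = 50.914799
  t = 9.0000: CF_t = 65.000000, DF = 0.759752, PV = 49.383898
  t = 10.0000: CF_t = 1065.000000, DF = 0.736908, PV = 784.807157
Price P = sum_t PV_t = 1288.552375
First compute Macaulay numerator sum_t t * PV_t:
  t * PV_t at t = 1.0000: 63.045587
  t * PV_t at t = 2.0000: 122.299877
  t * PV_t at t = 3.0000: 177.933866
  t * PV_t at t = 4.0000: 230.111693
  t * PV_t at t = 5.0000: 278.990898
  t * PV_t at t = 6.0000: 324.722675
  t * PV_t at t = 7.0000: 367.452105
  t * PV_t at t = 8.0000: 407.318393
  t * PV_t at t = 9.0000: 444.455084
  t * PV_t at t = 10.0000: 7848.071571
Macaulay duration D = 10264.401748 / 1288.552375 = 7.965840
Modified duration = D / (1 + y/m) = 7.965840 / (1 + 0.031000) = 7.726324


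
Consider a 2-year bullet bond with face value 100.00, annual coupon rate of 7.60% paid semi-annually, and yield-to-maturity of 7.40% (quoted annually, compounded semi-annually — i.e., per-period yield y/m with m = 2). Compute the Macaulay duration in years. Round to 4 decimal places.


Answer: Macaulay duration = 1.8931 years

Derivation:
Coupon per period c = face * coupon_rate / m = 3.800000
Periods per year m = 2; per-period yield y/m = 0.037000
Number of cashflows N = 4
Cashflows (t years, CF_t, discount factor 1/(1+y/m)^(m*t), PV):
  t = 0.5000: CF_t = 3.800000, DF = 0.964320, PV = 3.664417
  t = 1.0000: CF_t = 3.800000, DF = 0.929913, PV = 3.533671
  t = 1.5000: CF_t = 3.800000, DF = 0.896734, PV = 3.407590
  t = 2.0000: CF_t = 103.800000, DF = 0.864739, PV = 89.759893
Price P = sum_t PV_t = 100.365571
Macaulay numerator sum_t t * PV_t:
  t * PV_t at t = 0.5000: 1.832208
  t * PV_t at t = 1.0000: 3.533671
  t * PV_t at t = 1.5000: 5.111385
  t * PV_t at t = 2.0000: 179.519787
Macaulay duration D = (sum_t t * PV_t) / P = 189.997051 / 100.365571 = 1.893050


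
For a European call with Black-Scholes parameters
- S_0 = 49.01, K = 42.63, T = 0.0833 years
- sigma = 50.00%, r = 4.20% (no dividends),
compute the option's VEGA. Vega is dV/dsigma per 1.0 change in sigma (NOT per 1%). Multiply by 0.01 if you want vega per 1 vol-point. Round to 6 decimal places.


Answer: Vega = 3.207901

Derivation:
d1 = 1.0628411970; d2 = 0.9185325001
phi(d1) = 0.2267846845; exp(-qT) = 1.0000000000; exp(-rT) = 0.9965075130
Vega = S * exp(-qT) * phi(d1) * sqrt(T) = 49.0100 * 1.0000000000 * 0.2267846845 * 0.2886173938 = 3.207901


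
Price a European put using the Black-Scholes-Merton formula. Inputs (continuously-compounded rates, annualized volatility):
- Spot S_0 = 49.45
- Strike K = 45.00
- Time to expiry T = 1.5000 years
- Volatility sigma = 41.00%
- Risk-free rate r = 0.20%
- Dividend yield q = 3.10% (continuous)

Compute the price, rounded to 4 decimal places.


d1 = (ln(S/K) + (r - q + 0.5*sigma^2) * T) / (sigma * sqrt(T)) = 0.35223776
d2 = d1 - sigma * sqrt(T) = -0.14990764
exp(-rT) = 0.99700450; exp(-qT) = 0.95456456
P = K * exp(-rT) * N(-d2) - S_0 * exp(-qT) * N(-d1)
N(-d1) = 0.36232998; N(-d2) = 0.55958126
P = 45.0000 * 0.99700450 * 0.55958126 - 49.4500 * 0.95456456 * 0.36232998 = 8.0026

Answer: Price = 8.0026


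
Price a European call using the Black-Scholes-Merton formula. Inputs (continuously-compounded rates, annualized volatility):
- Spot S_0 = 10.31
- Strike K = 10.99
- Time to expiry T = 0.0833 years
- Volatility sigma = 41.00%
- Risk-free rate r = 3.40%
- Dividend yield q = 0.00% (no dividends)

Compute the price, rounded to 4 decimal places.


d1 = (ln(S/K) + (r - q + 0.5*sigma^2) * T) / (sigma * sqrt(T)) = -0.45665913
d2 = d1 - sigma * sqrt(T) = -0.57499227
exp(-rT) = 0.99717181; exp(-qT) = 1.00000000
C = S_0 * exp(-qT) * N(d1) - K * exp(-rT) * N(d2)
N(d1) = 0.32395803; N(d2) = 0.28264826
C = 10.3100 * 1.00000000 * 0.32395803 - 10.9900 * 0.99717181 * 0.28264826 = 0.2425

Answer: Price = 0.2425


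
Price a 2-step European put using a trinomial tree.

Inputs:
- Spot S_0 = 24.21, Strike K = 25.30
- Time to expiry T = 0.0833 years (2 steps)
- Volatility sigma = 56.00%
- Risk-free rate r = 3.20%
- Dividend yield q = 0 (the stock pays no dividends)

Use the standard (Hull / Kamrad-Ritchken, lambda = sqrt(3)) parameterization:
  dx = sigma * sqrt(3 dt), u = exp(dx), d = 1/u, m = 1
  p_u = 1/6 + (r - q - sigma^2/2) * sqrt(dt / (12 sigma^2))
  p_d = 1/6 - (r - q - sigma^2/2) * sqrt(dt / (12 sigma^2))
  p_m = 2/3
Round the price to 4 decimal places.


dt = T/N = 0.041650; dx = sigma*sqrt(3*dt) = 0.197950
u = exp(dx) = 1.218902; d = 1/u = 0.820411
p_u = 0.153537, p_m = 0.666667, p_d = 0.179796
Discount per step: exp(-r*dt) = 0.998668
Stock lattice S(k, j) with j the centered position index:
  k=0: S(0,+0) = 24.2100
  k=1: S(1,-1) = 19.8621; S(1,+0) = 24.2100; S(1,+1) = 29.5096
  k=2: S(2,-2) = 16.2951; S(2,-1) = 19.8621; S(2,+0) = 24.2100; S(2,+1) = 29.5096; S(2,+2) = 35.9693
Terminal payoffs V(N, j) = max(K - S_T, 0):
  V(2,-2) = 9.004888; V(2,-1) = 5.437859; V(2,+0) = 1.090000; V(2,+1) = 0.000000; V(2,+2) = 0.000000
Backward induction: V(k, j) = exp(-r*dt) * [p_u * V(k+1, j+1) + p_m * V(k+1, j) + p_d * V(k+1, j-1)]
  V(1,-1) = exp(-r*dt) * [p_u*1.090000 + p_m*5.437859 + p_d*9.004888] = 5.404430
  V(1,+0) = exp(-r*dt) * [p_u*0.000000 + p_m*1.090000 + p_d*5.437859] = 1.702102
  V(1,+1) = exp(-r*dt) * [p_u*0.000000 + p_m*0.000000 + p_d*1.090000] = 0.195717
  V(0,+0) = exp(-r*dt) * [p_u*0.195717 + p_m*1.702102 + p_d*5.404430] = 2.133634

Answer: Price = V(0,0) = 2.1336


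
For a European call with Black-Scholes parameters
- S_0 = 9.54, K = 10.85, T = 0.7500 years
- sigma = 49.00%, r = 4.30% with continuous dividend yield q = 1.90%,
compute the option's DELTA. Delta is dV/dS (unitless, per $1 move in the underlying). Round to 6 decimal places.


Answer: Delta = 0.473809

Derivation:
d1 = -0.0486248981; d2 = -0.4729773459
phi(d1) = 0.3984709334; exp(-qT) = 0.9858510507; exp(-rT) = 0.9682644857
N(d1) = 0.4806091138
Delta = exp(-qT) * N(d1) = 0.9858510507 * 0.4806091138 = 0.473809


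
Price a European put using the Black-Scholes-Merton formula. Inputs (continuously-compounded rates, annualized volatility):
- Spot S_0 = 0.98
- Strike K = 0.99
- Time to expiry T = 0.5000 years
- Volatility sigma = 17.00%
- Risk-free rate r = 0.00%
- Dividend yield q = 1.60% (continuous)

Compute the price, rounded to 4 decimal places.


d1 = (ln(S/K) + (r - q + 0.5*sigma^2) * T) / (sigma * sqrt(T)) = -0.09090375
d2 = d1 - sigma * sqrt(T) = -0.21111190
exp(-rT) = 1.00000000; exp(-qT) = 0.99203191
P = K * exp(-rT) * N(-d2) - S_0 * exp(-qT) * N(-d1)
N(-d1) = 0.53621546; N(-d2) = 0.58360002
P = 0.9900 * 1.00000000 * 0.58360002 - 0.9800 * 0.99203191 * 0.53621546 = 0.0565

Answer: Price = 0.0565


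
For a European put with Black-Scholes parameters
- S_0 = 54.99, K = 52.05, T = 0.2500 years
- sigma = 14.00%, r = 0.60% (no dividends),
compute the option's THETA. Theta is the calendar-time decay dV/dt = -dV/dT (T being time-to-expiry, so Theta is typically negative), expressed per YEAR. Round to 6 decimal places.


Answer: Theta = -2.087075

Derivation:
d1 = 0.8413793637; d2 = 0.7713793637
phi(d1) = 0.2800189079; exp(-qT) = 1.0000000000; exp(-rT) = 0.9985011244
Theta = -S*exp(-qT)*phi(d1)*sigma/(2*sqrt(T)) + r*K*exp(-rT)*N(-d2) - q*S*exp(-qT)*N(-d1)
N(-d1) = 0.2000677212; N(-d2) = 0.2202410516; sqrt(T) = 0.5000000000
Term 1 = -54.9900 * 1.0000000000 * 0.2800189079 * 0.1400 / (2 * 0.5000000000) = -2.1557535644
Term 2 = 0.0060 * 52.0500 * 0.9985011244 * 0.2202410516 = 0.0686781858
Term 3 = 0 (no dividend yield, q = 0)
Theta = -2.1557535644 + (0.0686781858) + (0.0000000000) = -2.087075


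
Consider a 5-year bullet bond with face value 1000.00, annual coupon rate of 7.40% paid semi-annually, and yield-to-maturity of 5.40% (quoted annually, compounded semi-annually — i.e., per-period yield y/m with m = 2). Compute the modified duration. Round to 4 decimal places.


Coupon per period c = face * coupon_rate / m = 37.000000
Periods per year m = 2; per-period yield y/m = 0.027000
Number of cashflows N = 10
Cashflows (t years, CF_t, discount factor 1/(1+y/m)^(m*t), PV):
  t = 0.5000: CF_t = 37.000000, DF = 0.973710, PV = 36.027264
  t = 1.0000: CF_t = 37.000000, DF = 0.948111, PV = 35.080101
  t = 1.5000: CF_t = 37.000000, DF = 0.923185, PV = 34.157839
  t = 2.0000: CF_t = 37.000000, DF = 0.898914, PV = 33.259824
  t = 2.5000: CF_t = 37.000000, DF = 0.875282, PV = 32.385418
  t = 3.0000: CF_t = 37.000000, DF = 0.852270, PV = 31.534000
  t = 3.5000: CF_t = 37.000000, DF = 0.829864, PV = 30.704966
  t = 4.0000: CF_t = 37.000000, DF = 0.808047, PV = 29.897727
  t = 4.5000: CF_t = 37.000000, DF = 0.786803, PV = 29.111711
  t = 5.0000: CF_t = 1037.000000, DF = 0.766118, PV = 794.464179
Price P = sum_t PV_t = 1086.623030
First compute Macaulay numerator sum_t t * PV_t:
  t * PV_t at t = 0.5000: 18.013632
  t * PV_t at t = 1.0000: 35.080101
  t * PV_t at t = 1.5000: 51.236759
  t * PV_t at t = 2.0000: 66.519648
  t * PV_t at t = 2.5000: 80.963545
  t * PV_t at t = 3.0000: 94.602000
  t * PV_t at t = 3.5000: 107.467381
  t * PV_t at t = 4.0000: 119.590909
  t * PV_t at t = 4.5000: 131.002700
  t * PV_t at t = 5.0000: 3972.320895
Macaulay duration D = 4676.797570 / 1086.623030 = 4.303974
Modified duration = D / (1 + y/m) = 4.303974 / (1 + 0.027000) = 4.190822

Answer: Modified duration = 4.1908


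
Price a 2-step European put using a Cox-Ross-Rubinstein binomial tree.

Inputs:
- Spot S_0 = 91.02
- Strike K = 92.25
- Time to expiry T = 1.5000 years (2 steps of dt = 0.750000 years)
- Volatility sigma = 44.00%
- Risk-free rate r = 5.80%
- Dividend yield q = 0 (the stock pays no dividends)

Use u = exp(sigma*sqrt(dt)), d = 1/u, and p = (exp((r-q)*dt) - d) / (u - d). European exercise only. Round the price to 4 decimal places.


dt = T/N = 0.750000
u = exp(sigma*sqrt(dt)) = 1.463823; d = 1/u = 0.683143
p = (exp((r-q)*dt) - d) / (u - d) = 0.462824
Discount per step: exp(-r*dt) = 0.957433
Stock lattice S(k, i) with i counting down-moves:
  k=0: S(0,0) = 91.0200
  k=1: S(1,0) = 133.2371; S(1,1) = 62.1797
  k=2: S(2,0) = 195.0355; S(2,1) = 91.0200; S(2,2) = 42.4776
Terminal payoffs V(N, i) = max(K - S_T, 0):
  V(2,0) = 0.000000; V(2,1) = 1.230000; V(2,2) = 49.772399
Backward induction: V(k, i) = exp(-r*dt) * [p * V(k+1, i) + (1-p) * V(k+1, i+1)].
  V(1,0) = exp(-r*dt) * [p*0.000000 + (1-p)*1.230000] = 0.632601
  V(1,1) = exp(-r*dt) * [p*1.230000 + (1-p)*49.772399] = 26.143484
  V(0,0) = exp(-r*dt) * [p*0.632601 + (1-p)*26.143484] = 13.726176

Answer: Price = V(0,0) = 13.7262


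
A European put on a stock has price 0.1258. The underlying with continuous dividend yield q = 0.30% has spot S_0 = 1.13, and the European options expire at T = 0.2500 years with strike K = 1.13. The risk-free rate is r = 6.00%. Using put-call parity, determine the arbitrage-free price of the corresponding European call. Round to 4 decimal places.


Answer: Call price = 0.1418

Derivation:
Put-call parity: C - P = S_0 * exp(-qT) - K * exp(-rT).
S_0 * exp(-qT) = 1.1300 * 0.99925028 = 1.12915282
K * exp(-rT) = 1.1300 * 0.98511194 = 1.11317649
C = P + S*exp(-qT) - K*exp(-rT)
C = 0.1258 + 1.12915282 - 1.11317649 = 0.1418


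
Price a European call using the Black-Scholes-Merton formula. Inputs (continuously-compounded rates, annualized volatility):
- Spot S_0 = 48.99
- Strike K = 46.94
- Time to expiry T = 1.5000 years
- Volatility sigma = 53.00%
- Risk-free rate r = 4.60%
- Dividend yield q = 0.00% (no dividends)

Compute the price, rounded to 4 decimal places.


d1 = (ln(S/K) + (r - q + 0.5*sigma^2) * T) / (sigma * sqrt(T)) = 0.49670877
d2 = d1 - sigma * sqrt(T) = -0.15240601
exp(-rT) = 0.93332668; exp(-qT) = 1.00000000
C = S_0 * exp(-qT) * N(d1) - K * exp(-rT) * N(d2)
N(d1) = 0.69030278; N(d2) = 0.43943336
C = 48.9900 * 1.00000000 * 0.69030278 - 46.9400 * 0.93332668 * 0.43943336 = 14.5662

Answer: Price = 14.5662


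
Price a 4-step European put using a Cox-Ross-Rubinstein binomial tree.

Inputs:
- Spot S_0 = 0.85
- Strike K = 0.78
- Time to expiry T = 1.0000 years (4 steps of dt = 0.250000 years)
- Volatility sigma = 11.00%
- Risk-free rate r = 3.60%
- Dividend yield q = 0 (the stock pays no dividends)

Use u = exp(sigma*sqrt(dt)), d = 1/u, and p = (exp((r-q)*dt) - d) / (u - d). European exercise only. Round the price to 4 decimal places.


dt = T/N = 0.250000
u = exp(sigma*sqrt(dt)) = 1.056541; d = 1/u = 0.946485
p = (exp((r-q)*dt) - d) / (u - d) = 0.568400
Discount per step: exp(-r*dt) = 0.991040
Stock lattice S(k, i) with i counting down-moves:
  k=0: S(0,0) = 0.8500
  k=1: S(1,0) = 0.8981; S(1,1) = 0.8045
  k=2: S(2,0) = 0.9488; S(2,1) = 0.8500; S(2,2) = 0.7615
  k=3: S(3,0) = 1.0025; S(3,1) = 0.8981; S(3,2) = 0.8045; S(3,3) = 0.7207
  k=4: S(4,0) = 1.0592; S(4,1) = 0.9488; S(4,2) = 0.8500; S(4,3) = 0.7615; S(4,4) = 0.6821
Terminal payoffs V(N, i) = max(K - S_T, 0):
  V(4,0) = 0.000000; V(4,1) = 0.000000; V(4,2) = 0.000000; V(4,3) = 0.018541; V(4,4) = 0.097859
Backward induction: V(k, i) = exp(-r*dt) * [p * V(k+1, i) + (1-p) * V(k+1, i+1)].
  V(3,0) = exp(-r*dt) * [p*0.000000 + (1-p)*0.000000] = 0.000000
  V(3,1) = exp(-r*dt) * [p*0.000000 + (1-p)*0.000000] = 0.000000
  V(3,2) = exp(-r*dt) * [p*0.000000 + (1-p)*0.018541] = 0.007931
  V(3,3) = exp(-r*dt) * [p*0.018541 + (1-p)*0.097859] = 0.052302
  V(2,0) = exp(-r*dt) * [p*0.000000 + (1-p)*0.000000] = 0.000000
  V(2,1) = exp(-r*dt) * [p*0.000000 + (1-p)*0.007931] = 0.003392
  V(2,2) = exp(-r*dt) * [p*0.007931 + (1-p)*0.052302] = 0.026839
  V(1,0) = exp(-r*dt) * [p*0.000000 + (1-p)*0.003392] = 0.001451
  V(1,1) = exp(-r*dt) * [p*0.003392 + (1-p)*0.026839] = 0.013391
  V(0,0) = exp(-r*dt) * [p*0.001451 + (1-p)*0.013391] = 0.006545

Answer: Price = V(0,0) = 0.0065


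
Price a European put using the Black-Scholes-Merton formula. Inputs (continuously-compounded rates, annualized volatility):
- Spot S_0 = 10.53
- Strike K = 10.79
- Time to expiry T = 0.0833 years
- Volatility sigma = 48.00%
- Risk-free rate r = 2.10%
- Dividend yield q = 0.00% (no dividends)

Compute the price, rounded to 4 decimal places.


Answer: Price = 0.7166

Derivation:
d1 = (ln(S/K) + (r - q + 0.5*sigma^2) * T) / (sigma * sqrt(T)) = -0.09417018
d2 = d1 - sigma * sqrt(T) = -0.23270653
exp(-rT) = 0.99825223; exp(-qT) = 1.00000000
P = K * exp(-rT) * N(-d2) - S_0 * exp(-qT) * N(-d1)
N(-d1) = 0.53751301; N(-d2) = 0.59200535
P = 10.7900 * 0.99825223 * 0.59200535 - 10.5300 * 1.00000000 * 0.53751301 = 0.7166


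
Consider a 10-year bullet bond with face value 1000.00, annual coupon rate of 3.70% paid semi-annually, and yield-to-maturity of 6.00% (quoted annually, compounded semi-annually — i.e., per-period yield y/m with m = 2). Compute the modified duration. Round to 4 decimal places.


Coupon per period c = face * coupon_rate / m = 18.500000
Periods per year m = 2; per-period yield y/m = 0.030000
Number of cashflows N = 20
Cashflows (t years, CF_t, discount factor 1/(1+y/m)^(m*t), PV):
  t = 0.5000: CF_t = 18.500000, DF = 0.970874, PV = 17.961165
  t = 1.0000: CF_t = 18.500000, DF = 0.942596, PV = 17.438024
  t = 1.5000: CF_t = 18.500000, DF = 0.915142, PV = 16.930121
  t = 2.0000: CF_t = 18.500000, DF = 0.888487, PV = 16.437010
  t = 2.5000: CF_t = 18.500000, DF = 0.862609, PV = 15.958263
  t = 3.0000: CF_t = 18.500000, DF = 0.837484, PV = 15.493459
  t = 3.5000: CF_t = 18.500000, DF = 0.813092, PV = 15.042193
  t = 4.0000: CF_t = 18.500000, DF = 0.789409, PV = 14.604071
  t = 4.5000: CF_t = 18.500000, DF = 0.766417, PV = 14.178710
  t = 5.0000: CF_t = 18.500000, DF = 0.744094, PV = 13.765737
  t = 5.5000: CF_t = 18.500000, DF = 0.722421, PV = 13.364794
  t = 6.0000: CF_t = 18.500000, DF = 0.701380, PV = 12.975528
  t = 6.5000: CF_t = 18.500000, DF = 0.680951, PV = 12.597600
  t = 7.0000: CF_t = 18.500000, DF = 0.661118, PV = 12.230679
  t = 7.5000: CF_t = 18.500000, DF = 0.641862, PV = 11.874446
  t = 8.0000: CF_t = 18.500000, DF = 0.623167, PV = 11.528588
  t = 8.5000: CF_t = 18.500000, DF = 0.605016, PV = 11.192804
  t = 9.0000: CF_t = 18.500000, DF = 0.587395, PV = 10.866800
  t = 9.5000: CF_t = 18.500000, DF = 0.570286, PV = 10.550291
  t = 10.0000: CF_t = 1018.500000, DF = 0.553676, PV = 563.918756
Price P = sum_t PV_t = 828.909039
First compute Macaulay numerator sum_t t * PV_t:
  t * PV_t at t = 0.5000: 8.980583
  t * PV_t at t = 1.0000: 17.438024
  t * PV_t at t = 1.5000: 25.395181
  t * PV_t at t = 2.0000: 32.874021
  t * PV_t at t = 2.5000: 39.895656
  t * PV_t at t = 3.0000: 46.480376
  t * PV_t at t = 3.5000: 52.647675
  t * PV_t at t = 4.0000: 58.416283
  t * PV_t at t = 4.5000: 63.804193
  t * PV_t at t = 5.0000: 68.828687
  t * PV_t at t = 5.5000: 73.506365
  t * PV_t at t = 6.0000: 77.853167
  t * PV_t at t = 6.5000: 81.884399
  t * PV_t at t = 7.0000: 85.614756
  t * PV_t at t = 7.5000: 89.058345
  t * PV_t at t = 8.0000: 92.228707
  t * PV_t at t = 8.5000: 95.138836
  t * PV_t at t = 9.0000: 97.801202
  t * PV_t at t = 9.5000: 100.227769
  t * PV_t at t = 10.0000: 5639.187556
Macaulay duration D = 6847.261782 / 828.909039 = 8.260571
Modified duration = D / (1 + y/m) = 8.260571 / (1 + 0.030000) = 8.019972

Answer: Modified duration = 8.0200


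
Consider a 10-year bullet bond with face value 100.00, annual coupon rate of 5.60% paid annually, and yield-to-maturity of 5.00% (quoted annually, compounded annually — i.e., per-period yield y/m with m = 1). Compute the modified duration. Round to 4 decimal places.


Answer: Modified duration = 7.5949

Derivation:
Coupon per period c = face * coupon_rate / m = 5.600000
Periods per year m = 1; per-period yield y/m = 0.050000
Number of cashflows N = 10
Cashflows (t years, CF_t, discount factor 1/(1+y/m)^(m*t), PV):
  t = 1.0000: CF_t = 5.600000, DF = 0.952381, PV = 5.333333
  t = 2.0000: CF_t = 5.600000, DF = 0.907029, PV = 5.079365
  t = 3.0000: CF_t = 5.600000, DF = 0.863838, PV = 4.837491
  t = 4.0000: CF_t = 5.600000, DF = 0.822702, PV = 4.607134
  t = 5.0000: CF_t = 5.600000, DF = 0.783526, PV = 4.387747
  t = 6.0000: CF_t = 5.600000, DF = 0.746215, PV = 4.178806
  t = 7.0000: CF_t = 5.600000, DF = 0.710681, PV = 3.979815
  t = 8.0000: CF_t = 5.600000, DF = 0.676839, PV = 3.790300
  t = 9.0000: CF_t = 5.600000, DF = 0.644609, PV = 3.609810
  t = 10.0000: CF_t = 105.600000, DF = 0.613913, PV = 64.829240
Price P = sum_t PV_t = 104.633041
First compute Macaulay numerator sum_t t * PV_t:
  t * PV_t at t = 1.0000: 5.333333
  t * PV_t at t = 2.0000: 10.158730
  t * PV_t at t = 3.0000: 14.512472
  t * PV_t at t = 4.0000: 18.428535
  t * PV_t at t = 5.0000: 21.938733
  t * PV_t at t = 6.0000: 25.072837
  t * PV_t at t = 7.0000: 27.858708
  t * PV_t at t = 8.0000: 30.322403
  t * PV_t at t = 9.0000: 32.488289
  t * PV_t at t = 10.0000: 648.292396
Macaulay duration D = 834.406437 / 104.633041 = 7.974598
Modified duration = D / (1 + y/m) = 7.974598 / (1 + 0.050000) = 7.594855


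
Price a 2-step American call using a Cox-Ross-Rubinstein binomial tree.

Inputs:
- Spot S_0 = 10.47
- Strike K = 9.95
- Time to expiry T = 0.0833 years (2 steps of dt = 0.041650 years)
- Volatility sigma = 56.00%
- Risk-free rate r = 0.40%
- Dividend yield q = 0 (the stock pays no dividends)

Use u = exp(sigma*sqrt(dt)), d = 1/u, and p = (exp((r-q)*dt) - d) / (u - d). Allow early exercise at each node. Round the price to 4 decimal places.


Answer: Price = V(0,0) = 0.9743

Derivation:
dt = T/N = 0.041650
u = exp(sigma*sqrt(dt)) = 1.121073; d = 1/u = 0.892002
p = (exp((r-q)*dt) - d) / (u - d) = 0.472187
Discount per step: exp(-r*dt) = 0.999833
Stock lattice S(k, i) with i counting down-moves:
  k=0: S(0,0) = 10.4700
  k=1: S(1,0) = 11.7376; S(1,1) = 9.3393
  k=2: S(2,0) = 13.1588; S(2,1) = 10.4700; S(2,2) = 8.3306
Terminal payoffs V(N, i) = max(S_T - K, 0):
  V(2,0) = 3.208755; V(2,1) = 0.520000; V(2,2) = 0.000000
Backward induction: V(k, i) = exp(-r*dt) * [p * V(k+1, i) + (1-p) * V(k+1, i+1)]; then take max(V_cont, immediate exercise) for American.
  V(1,0) = exp(-r*dt) * [p*3.208755 + (1-p)*0.520000] = 1.789296; exercise = 1.787639; V(1,0) = max -> 1.789296
  V(1,1) = exp(-r*dt) * [p*0.520000 + (1-p)*0.000000] = 0.245496; exercise = 0.000000; V(1,1) = max -> 0.245496
  V(0,0) = exp(-r*dt) * [p*1.789296 + (1-p)*0.245496] = 0.974296; exercise = 0.520000; V(0,0) = max -> 0.974296


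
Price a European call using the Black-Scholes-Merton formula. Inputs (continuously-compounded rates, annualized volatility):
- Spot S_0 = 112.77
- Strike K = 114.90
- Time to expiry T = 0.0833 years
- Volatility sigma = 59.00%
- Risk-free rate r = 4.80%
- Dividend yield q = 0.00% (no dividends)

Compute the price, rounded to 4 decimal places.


Answer: Price = 6.9013

Derivation:
d1 = (ln(S/K) + (r - q + 0.5*sigma^2) * T) / (sigma * sqrt(T)) = -0.00126303
d2 = d1 - sigma * sqrt(T) = -0.17154729
exp(-rT) = 0.99600958; exp(-qT) = 1.00000000
C = S_0 * exp(-qT) * N(d1) - K * exp(-rT) * N(d2)
N(d1) = 0.49949613; N(d2) = 0.43189673
C = 112.7700 * 1.00000000 * 0.49949613 - 114.9000 * 0.99600958 * 0.43189673 = 6.9013


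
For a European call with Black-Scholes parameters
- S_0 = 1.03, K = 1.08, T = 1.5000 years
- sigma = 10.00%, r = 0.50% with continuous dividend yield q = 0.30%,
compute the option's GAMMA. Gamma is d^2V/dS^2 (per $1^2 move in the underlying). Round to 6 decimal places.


Answer: Gamma = 3.008563

Derivation:
d1 = -0.3013055189; d2 = -0.4237800060
phi(d1) = 0.3812381471; exp(-qT) = 0.9955101098; exp(-rT) = 0.9925280548
Gamma = exp(-qT) * phi(d1) / (S * sigma * sqrt(T)) = 0.9955101098 * 0.3812381471 / (1.0300 * 0.1000 * 1.2247448714) = 3.008563


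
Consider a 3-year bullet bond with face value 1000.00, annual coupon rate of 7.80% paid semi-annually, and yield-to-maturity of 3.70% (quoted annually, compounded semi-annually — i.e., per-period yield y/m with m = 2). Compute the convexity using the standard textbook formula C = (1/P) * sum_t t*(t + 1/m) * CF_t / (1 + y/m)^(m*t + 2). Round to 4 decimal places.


Coupon per period c = face * coupon_rate / m = 39.000000
Periods per year m = 2; per-period yield y/m = 0.018500
Number of cashflows N = 6
Cashflows (t years, CF_t, discount factor 1/(1+y/m)^(m*t), PV):
  t = 0.5000: CF_t = 39.000000, DF = 0.981836, PV = 38.291605
  t = 1.0000: CF_t = 39.000000, DF = 0.964002, PV = 37.596078
  t = 1.5000: CF_t = 39.000000, DF = 0.946492, PV = 36.913184
  t = 2.0000: CF_t = 39.000000, DF = 0.929300, PV = 36.242694
  t = 2.5000: CF_t = 39.000000, DF = 0.912420, PV = 35.584383
  t = 3.0000: CF_t = 1039.000000, DF = 0.895847, PV = 930.784939
Price P = sum_t PV_t = 1115.412884
Convexity numerator sum_t t*(t + 1/m) * CF_t / (1+y/m)^(m*t + 2):
  t = 0.5000: term = 18.456592
  t = 1.0000: term = 54.364041
  t = 1.5000: term = 106.753149
  t = 2.0000: term = 174.690147
  t = 2.5000: term = 257.275622
  t = 3.0000: term = 9421.424668
Convexity = (1/P) * sum = 10032.964220 / 1115.412884 = 8.994843

Answer: Convexity = 8.9948


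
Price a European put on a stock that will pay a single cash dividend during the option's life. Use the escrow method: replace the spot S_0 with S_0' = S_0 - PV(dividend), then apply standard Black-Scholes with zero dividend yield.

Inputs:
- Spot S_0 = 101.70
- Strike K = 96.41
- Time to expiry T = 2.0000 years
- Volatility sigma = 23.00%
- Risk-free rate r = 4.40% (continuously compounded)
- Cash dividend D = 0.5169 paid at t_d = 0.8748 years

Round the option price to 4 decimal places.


PV(D) = D * exp(-r * t_d) = 0.5169 * 0.96224017 = 0.49738195
S_0' = S_0 - PV(D) = 101.7000 - 0.49738195 = 101.20261805
d1 = (ln(S_0'/K) + (r + sigma^2/2)*T) / (sigma*sqrt(T)) = 0.58233224
d2 = d1 - sigma*sqrt(T) = 0.25706312
exp(-rT) = 0.91576088
N(-d1) = 0.28017146; N(-d2) = 0.39856502
P = K * exp(-rT) * N(-d2) - S_0' * N(-d1) = 96.4100 * 0.91576088 * 0.39856502 - 101.20261805 * 0.28017146 = 6.8346

Answer: Price = 6.8346


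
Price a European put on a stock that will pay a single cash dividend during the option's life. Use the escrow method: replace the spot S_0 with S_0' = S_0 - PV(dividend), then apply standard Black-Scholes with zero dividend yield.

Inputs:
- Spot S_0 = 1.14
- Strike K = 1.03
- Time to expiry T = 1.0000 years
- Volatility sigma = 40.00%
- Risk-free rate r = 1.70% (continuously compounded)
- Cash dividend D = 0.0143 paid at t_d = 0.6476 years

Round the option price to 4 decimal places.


Answer: Price = 0.1187

Derivation:
PV(D) = D * exp(-r * t_d) = 0.0143 * 0.98905118 = 0.01414343
S_0' = S_0 - PV(D) = 1.1400 - 0.01414343 = 1.12585657
d1 = (ln(S_0'/K) + (r + sigma^2/2)*T) / (sigma*sqrt(T)) = 0.46496334
d2 = d1 - sigma*sqrt(T) = 0.06496334
exp(-rT) = 0.98314368
N(-d1) = 0.32097885; N(-d2) = 0.47410159
P = K * exp(-rT) * N(-d2) - S_0' * N(-d1) = 1.0300 * 0.98314368 * 0.47410159 - 1.12585657 * 0.32097885 = 0.1187


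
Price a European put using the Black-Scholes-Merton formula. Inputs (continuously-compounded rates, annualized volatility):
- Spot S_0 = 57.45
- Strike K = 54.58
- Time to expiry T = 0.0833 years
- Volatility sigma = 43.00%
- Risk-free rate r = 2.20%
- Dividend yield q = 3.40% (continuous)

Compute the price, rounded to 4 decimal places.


Answer: Price = 1.5846

Derivation:
d1 = (ln(S/K) + (r - q + 0.5*sigma^2) * T) / (sigma * sqrt(T)) = 0.46693324
d2 = d1 - sigma * sqrt(T) = 0.34282776
exp(-rT) = 0.99816908; exp(-qT) = 0.99717181
P = K * exp(-rT) * N(-d2) - S_0 * exp(-qT) * N(-d1)
N(-d1) = 0.32027382; N(-d2) = 0.36586402
P = 54.5800 * 0.99816908 * 0.36586402 - 57.4500 * 0.99717181 * 0.32027382 = 1.5846


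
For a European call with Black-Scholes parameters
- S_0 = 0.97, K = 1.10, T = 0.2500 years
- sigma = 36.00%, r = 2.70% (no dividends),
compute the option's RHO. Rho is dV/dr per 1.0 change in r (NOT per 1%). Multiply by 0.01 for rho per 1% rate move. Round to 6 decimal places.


Answer: Rho = 0.061803

Derivation:
d1 = -0.5712188183; d2 = -0.7512188183
phi(d1) = 0.3388885447; exp(-qT) = 1.0000000000; exp(-rT) = 0.9932727301
N(d2) = 0.2262604884
Rho = K*T*exp(-rT)*N(d2) = 1.1000 * 0.2500 * 0.9932727301 * 0.2262604884 = 0.061803


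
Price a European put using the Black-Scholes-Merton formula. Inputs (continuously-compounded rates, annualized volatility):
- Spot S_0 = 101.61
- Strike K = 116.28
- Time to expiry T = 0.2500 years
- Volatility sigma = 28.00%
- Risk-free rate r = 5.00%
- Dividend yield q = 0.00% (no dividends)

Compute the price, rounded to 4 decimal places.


d1 = (ln(S/K) + (r - q + 0.5*sigma^2) * T) / (sigma * sqrt(T)) = -0.80399372
d2 = d1 - sigma * sqrt(T) = -0.94399372
exp(-rT) = 0.98757780; exp(-qT) = 1.00000000
P = K * exp(-rT) * N(-d2) - S_0 * exp(-qT) * N(-d1)
N(-d1) = 0.78929970; N(-d2) = 0.82741357
P = 116.2800 * 0.98757780 * 0.82741357 - 101.6100 * 1.00000000 * 0.78929970 = 14.8157

Answer: Price = 14.8157


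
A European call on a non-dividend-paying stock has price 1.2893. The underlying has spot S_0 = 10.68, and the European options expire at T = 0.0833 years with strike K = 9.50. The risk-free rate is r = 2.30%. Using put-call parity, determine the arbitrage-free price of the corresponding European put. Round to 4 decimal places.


Put-call parity: C - P = S_0 * exp(-qT) - K * exp(-rT).
S_0 * exp(-qT) = 10.6800 * 1.00000000 = 10.68000000
K * exp(-rT) = 9.5000 * 0.99808593 = 9.48181637
P = C - S*exp(-qT) + K*exp(-rT)
P = 1.2893 - 10.68000000 + 9.48181637 = 0.0911

Answer: Put price = 0.0911


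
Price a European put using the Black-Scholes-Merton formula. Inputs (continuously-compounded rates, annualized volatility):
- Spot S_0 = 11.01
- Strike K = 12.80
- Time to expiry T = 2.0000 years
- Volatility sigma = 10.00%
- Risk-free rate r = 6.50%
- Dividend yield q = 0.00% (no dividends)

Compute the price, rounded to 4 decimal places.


d1 = (ln(S/K) + (r - q + 0.5*sigma^2) * T) / (sigma * sqrt(T)) = -0.07524479
d2 = d1 - sigma * sqrt(T) = -0.21666615
exp(-rT) = 0.87809543; exp(-qT) = 1.00000000
P = K * exp(-rT) * N(-d2) - S_0 * exp(-qT) * N(-d1)
N(-d1) = 0.52999003; N(-d2) = 0.58576573
P = 12.8000 * 0.87809543 * 0.58576573 - 11.0100 * 1.00000000 * 0.52999003 = 0.7486

Answer: Price = 0.7486
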